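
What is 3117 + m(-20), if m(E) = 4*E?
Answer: 3037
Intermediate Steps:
3117 + m(-20) = 3117 + 4*(-20) = 3117 - 80 = 3037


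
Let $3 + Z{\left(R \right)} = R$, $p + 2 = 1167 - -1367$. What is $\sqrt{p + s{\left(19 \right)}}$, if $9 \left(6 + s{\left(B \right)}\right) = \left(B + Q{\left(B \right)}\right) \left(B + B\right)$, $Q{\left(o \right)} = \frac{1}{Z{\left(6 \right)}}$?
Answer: $\frac{\sqrt{211218}}{9} \approx 51.065$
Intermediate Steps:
$p = 2532$ ($p = -2 + \left(1167 - -1367\right) = -2 + \left(1167 + 1367\right) = -2 + 2534 = 2532$)
$Z{\left(R \right)} = -3 + R$
$Q{\left(o \right)} = \frac{1}{3}$ ($Q{\left(o \right)} = \frac{1}{-3 + 6} = \frac{1}{3}$)
$s{\left(B \right)} = -6 + \frac{2 B \left(\frac{1}{3} + B\right)}{9}$ ($s{\left(B \right)} = -6 + \frac{\left(B + \frac{1}{3}\right) \left(B + B\right)}{9} = -6 + \frac{\left(\frac{1}{3} + B\right) 2 B}{9} = -6 + \frac{2 B \left(\frac{1}{3} + B\right)}{9}$)
$\sqrt{p + s{\left(19 \right)}} = \sqrt{2532 + \left(-6 + \frac{2 \cdot 19^{2}}{9} + \frac{2}{27} \cdot 19\right)} = \sqrt{2532 + \left(-6 + \frac{2}{9} \cdot 361 + \frac{38}{27}\right)} = \sqrt{2532 + \left(-6 + \frac{722}{9} + \frac{38}{27}\right)} = \sqrt{2532 + \frac{2042}{27}} = \sqrt{\frac{70406}{27}} = \frac{\sqrt{211218}}{9}$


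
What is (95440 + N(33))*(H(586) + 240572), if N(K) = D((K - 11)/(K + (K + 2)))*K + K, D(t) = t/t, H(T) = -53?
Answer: 22971007614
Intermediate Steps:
D(t) = 1
N(K) = 2*K (N(K) = 1*K + K = K + K = 2*K)
(95440 + N(33))*(H(586) + 240572) = (95440 + 2*33)*(-53 + 240572) = (95440 + 66)*240519 = 95506*240519 = 22971007614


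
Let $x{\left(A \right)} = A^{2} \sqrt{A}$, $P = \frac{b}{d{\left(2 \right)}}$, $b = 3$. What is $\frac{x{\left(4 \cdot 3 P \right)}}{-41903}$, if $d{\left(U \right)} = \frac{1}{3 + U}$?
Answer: $- \frac{194400 \sqrt{5}}{41903} \approx -10.374$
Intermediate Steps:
$P = 15$ ($P = \frac{3}{\frac{1}{3 + 2}} = \frac{3}{\frac{1}{5}} = 3 \frac{1}{\frac{1}{5}} = 3 \cdot 5 = 15$)
$x{\left(A \right)} = A^{\frac{5}{2}}$
$\frac{x{\left(4 \cdot 3 P \right)}}{-41903} = \frac{\left(4 \cdot 3 \cdot 15\right)^{\frac{5}{2}}}{-41903} = \left(12 \cdot 15\right)^{\frac{5}{2}} \left(- \frac{1}{41903}\right) = 180^{\frac{5}{2}} \left(- \frac{1}{41903}\right) = 194400 \sqrt{5} \left(- \frac{1}{41903}\right) = - \frac{194400 \sqrt{5}}{41903}$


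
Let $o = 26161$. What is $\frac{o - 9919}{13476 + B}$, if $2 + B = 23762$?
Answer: $\frac{2707}{6206} \approx 0.43619$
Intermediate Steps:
$B = 23760$ ($B = -2 + 23762 = 23760$)
$\frac{o - 9919}{13476 + B} = \frac{26161 - 9919}{13476 + 23760} = \frac{16242}{37236} = 16242 \cdot \frac{1}{37236} = \frac{2707}{6206}$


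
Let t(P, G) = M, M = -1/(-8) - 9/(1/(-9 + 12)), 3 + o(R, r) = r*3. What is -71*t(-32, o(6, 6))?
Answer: 15265/8 ≈ 1908.1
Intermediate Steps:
o(R, r) = -3 + 3*r (o(R, r) = -3 + r*3 = -3 + 3*r)
M = -215/8 (M = -1*(-⅛) - 9/(1/3) = ⅛ - 9/⅓ = ⅛ - 9*3 = ⅛ - 27 = -215/8 ≈ -26.875)
t(P, G) = -215/8
-71*t(-32, o(6, 6)) = -71*(-215/8) = 15265/8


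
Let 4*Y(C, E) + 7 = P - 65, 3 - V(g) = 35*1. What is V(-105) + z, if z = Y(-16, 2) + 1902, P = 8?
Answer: 1854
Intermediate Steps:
V(g) = -32 (V(g) = 3 - 35 = -32)
Y(C, E) = -16 (Y(C, E) = -7/4 + (8 - 65)/4 = -7/4 + (1/4)*(-57) = -7/4 - 57/4 = -16)
z = 1886 (z = -16 + 1902 = 1886)
V(-105) + z = -32 + 1886 = 1854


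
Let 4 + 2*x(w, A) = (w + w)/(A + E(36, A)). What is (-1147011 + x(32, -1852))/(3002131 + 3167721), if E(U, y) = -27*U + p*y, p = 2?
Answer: -17999281/96819216 ≈ -0.18591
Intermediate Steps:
E(U, y) = -27*U + 2*y
x(w, A) = -2 + w/(-972 + 3*A) (x(w, A) = -2 + ((w + w)/(A + (-27*36 + 2*A)))/2 = -2 + ((2*w)/(A + (-972 + 2*A)))/2 = -2 + ((2*w)/(-972 + 3*A))/2 = -2 + (2*w/(-972 + 3*A))/2 = -2 + w/(-972 + 3*A))
(-1147011 + x(32, -1852))/(3002131 + 3167721) = (-1147011 + (1944 + 32 - 6*(-1852))/(3*(-324 - 1852)))/(3002131 + 3167721) = (-1147011 + (1/3)*(1944 + 32 + 11112)/(-2176))/6169852 = (-1147011 + (1/3)*(-1/2176)*13088)*(1/6169852) = (-1147011 - 409/204)*(1/6169852) = -233990653/204*1/6169852 = -17999281/96819216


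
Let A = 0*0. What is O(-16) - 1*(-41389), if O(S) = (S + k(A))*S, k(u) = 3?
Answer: 41597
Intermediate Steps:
A = 0
O(S) = S*(3 + S) (O(S) = (S + 3)*S = (3 + S)*S = S*(3 + S))
O(-16) - 1*(-41389) = -16*(3 - 16) - 1*(-41389) = -16*(-13) + 41389 = 208 + 41389 = 41597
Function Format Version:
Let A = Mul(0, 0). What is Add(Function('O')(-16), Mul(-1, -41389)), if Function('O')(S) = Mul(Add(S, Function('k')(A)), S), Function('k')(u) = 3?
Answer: 41597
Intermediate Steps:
A = 0
Function('O')(S) = Mul(S, Add(3, S)) (Function('O')(S) = Mul(Add(S, 3), S) = Mul(Add(3, S), S) = Mul(S, Add(3, S)))
Add(Function('O')(-16), Mul(-1, -41389)) = Add(Mul(-16, Add(3, -16)), Mul(-1, -41389)) = Add(Mul(-16, -13), 41389) = Add(208, 41389) = 41597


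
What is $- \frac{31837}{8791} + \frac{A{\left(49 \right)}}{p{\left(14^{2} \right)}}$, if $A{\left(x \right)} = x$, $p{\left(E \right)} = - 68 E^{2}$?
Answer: $- \frac{1697302935}{468665792} \approx -3.6216$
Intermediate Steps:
$- \frac{31837}{8791} + \frac{A{\left(49 \right)}}{p{\left(14^{2} \right)}} = - \frac{31837}{8791} + \frac{49}{\left(-68\right) \left(14^{2}\right)^{2}} = \left(-31837\right) \frac{1}{8791} + \frac{49}{\left(-68\right) 196^{2}} = - \frac{31837}{8791} + \frac{49}{\left(-68\right) 38416} = - \frac{31837}{8791} + \frac{49}{-2612288} = - \frac{31837}{8791} + 49 \left(- \frac{1}{2612288}\right) = - \frac{31837}{8791} - \frac{1}{53312} = - \frac{1697302935}{468665792}$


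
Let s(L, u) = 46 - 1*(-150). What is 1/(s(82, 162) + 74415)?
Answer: 1/74611 ≈ 1.3403e-5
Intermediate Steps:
s(L, u) = 196 (s(L, u) = 46 + 150 = 196)
1/(s(82, 162) + 74415) = 1/(196 + 74415) = 1/74611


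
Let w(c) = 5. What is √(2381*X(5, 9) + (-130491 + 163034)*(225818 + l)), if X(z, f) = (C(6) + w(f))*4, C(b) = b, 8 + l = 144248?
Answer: √12042902258 ≈ 1.0974e+5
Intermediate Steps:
l = 144240 (l = -8 + 144248 = 144240)
X(z, f) = 44 (X(z, f) = (6 + 5)*4 = 11*4 = 44)
√(2381*X(5, 9) + (-130491 + 163034)*(225818 + l)) = √(2381*44 + (-130491 + 163034)*(225818 + 144240)) = √(104764 + 32543*370058) = √(104764 + 12042797494) = √12042902258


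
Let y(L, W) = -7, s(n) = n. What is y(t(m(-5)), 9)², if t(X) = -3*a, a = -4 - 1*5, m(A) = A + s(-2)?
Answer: 49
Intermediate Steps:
m(A) = -2 + A (m(A) = A - 2 = -2 + A)
a = -9 (a = -4 - 5 = -9)
t(X) = 27 (t(X) = -3*(-9) = 27)
y(t(m(-5)), 9)² = (-7)² = 49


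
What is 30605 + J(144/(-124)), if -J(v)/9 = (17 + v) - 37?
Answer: 954659/31 ≈ 30795.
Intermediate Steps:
J(v) = 180 - 9*v (J(v) = -9*((17 + v) - 37) = -9*(-20 + v) = 180 - 9*v)
30605 + J(144/(-124)) = 30605 + (180 - 1296/(-124)) = 30605 + (180 - 1296*(-1)/124) = 30605 + (180 - 9*(-36/31)) = 30605 + (180 + 324/31) = 30605 + 5904/31 = 954659/31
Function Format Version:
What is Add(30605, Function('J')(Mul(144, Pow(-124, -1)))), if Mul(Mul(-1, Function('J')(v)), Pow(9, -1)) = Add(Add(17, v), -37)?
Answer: Rational(954659, 31) ≈ 30795.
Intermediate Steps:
Function('J')(v) = Add(180, Mul(-9, v)) (Function('J')(v) = Mul(-9, Add(Add(17, v), -37)) = Mul(-9, Add(-20, v)) = Add(180, Mul(-9, v)))
Add(30605, Function('J')(Mul(144, Pow(-124, -1)))) = Add(30605, Add(180, Mul(-9, Mul(144, Pow(-124, -1))))) = Add(30605, Add(180, Mul(-9, Mul(144, Rational(-1, 124))))) = Add(30605, Add(180, Mul(-9, Rational(-36, 31)))) = Add(30605, Add(180, Rational(324, 31))) = Add(30605, Rational(5904, 31)) = Rational(954659, 31)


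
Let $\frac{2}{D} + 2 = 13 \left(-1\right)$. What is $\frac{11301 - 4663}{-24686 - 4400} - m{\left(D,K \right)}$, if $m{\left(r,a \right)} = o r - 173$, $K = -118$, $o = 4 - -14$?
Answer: $\frac{12737616}{72715} \approx 175.17$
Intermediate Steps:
$D = - \frac{2}{15}$ ($D = \frac{2}{-2 + 13 \left(-1\right)} = \frac{2}{-2 - 13} = \frac{2}{-15} = 2 \left(- \frac{1}{15}\right) = - \frac{2}{15} \approx -0.13333$)
$o = 18$ ($o = 4 + 14 = 18$)
$m{\left(r,a \right)} = -173 + 18 r$ ($m{\left(r,a \right)} = 18 r - 173 = -173 + 18 r$)
$\frac{11301 - 4663}{-24686 - 4400} - m{\left(D,K \right)} = \frac{11301 - 4663}{-24686 - 4400} - \left(-173 + 18 \left(- \frac{2}{15}\right)\right) = \frac{6638}{-29086} - \left(-173 - \frac{12}{5}\right) = 6638 \left(- \frac{1}{29086}\right) - - \frac{877}{5} = - \frac{3319}{14543} + \frac{877}{5} = \frac{12737616}{72715}$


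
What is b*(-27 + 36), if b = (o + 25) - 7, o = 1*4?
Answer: 198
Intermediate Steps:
o = 4
b = 22 (b = (4 + 25) - 7 = 29 - 7 = 22)
b*(-27 + 36) = 22*(-27 + 36) = 22*9 = 198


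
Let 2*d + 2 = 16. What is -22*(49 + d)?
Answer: -1232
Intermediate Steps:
d = 7 (d = -1 + (½)*16 = -1 + 8 = 7)
-22*(49 + d) = -22*(49 + 7) = -22*56 = -1232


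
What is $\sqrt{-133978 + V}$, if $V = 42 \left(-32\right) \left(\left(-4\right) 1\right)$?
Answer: $i \sqrt{128602} \approx 358.61 i$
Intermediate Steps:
$V = 5376$ ($V = \left(-1344\right) \left(-4\right) = 5376$)
$\sqrt{-133978 + V} = \sqrt{-133978 + 5376} = \sqrt{-128602} = i \sqrt{128602}$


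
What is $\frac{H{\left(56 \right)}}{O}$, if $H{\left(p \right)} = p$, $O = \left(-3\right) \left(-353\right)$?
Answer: $\frac{56}{1059} \approx 0.05288$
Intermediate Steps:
$O = 1059$
$\frac{H{\left(56 \right)}}{O} = \frac{56}{1059}$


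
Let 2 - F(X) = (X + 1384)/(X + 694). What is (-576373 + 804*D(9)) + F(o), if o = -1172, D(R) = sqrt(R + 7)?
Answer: -136983939/239 ≈ -5.7315e+5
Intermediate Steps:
D(R) = sqrt(7 + R)
F(X) = 2 - (1384 + X)/(694 + X) (F(X) = 2 - (X + 1384)/(X + 694) = 2 - (1384 + X)/(694 + X))
(-576373 + 804*D(9)) + F(o) = (-576373 + 804*sqrt(7 + 9)) + (4 - 1172)/(694 - 1172) = (-576373 + 804*sqrt(16)) - 1168/(-478) = (-576373 + 804*4) - 1/478*(-1168) = (-576373 + 3216) + 584/239 = -573157 + 584/239 = -136983939/239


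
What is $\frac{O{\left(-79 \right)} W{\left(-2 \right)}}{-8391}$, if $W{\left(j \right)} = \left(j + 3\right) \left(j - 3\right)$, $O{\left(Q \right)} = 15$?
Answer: $\frac{25}{2797} \approx 0.0089381$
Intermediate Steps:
$W{\left(j \right)} = \left(-3 + j\right) \left(3 + j\right)$ ($W{\left(j \right)} = \left(3 + j\right) \left(-3 + j\right) = \left(-3 + j\right) \left(3 + j\right)$)
$\frac{O{\left(-79 \right)} W{\left(-2 \right)}}{-8391} = \frac{15 \left(-9 + \left(-2\right)^{2}\right)}{-8391} = 15 \left(-9 + 4\right) \left(- \frac{1}{8391}\right) = 15 \left(-5\right) \left(- \frac{1}{8391}\right) = \left(-75\right) \left(- \frac{1}{8391}\right) = \frac{25}{2797}$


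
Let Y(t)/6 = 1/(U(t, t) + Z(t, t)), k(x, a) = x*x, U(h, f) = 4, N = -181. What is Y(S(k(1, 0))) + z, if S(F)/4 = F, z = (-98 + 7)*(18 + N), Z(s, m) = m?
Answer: 59335/4 ≈ 14834.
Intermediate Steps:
k(x, a) = x**2
z = 14833 (z = (-98 + 7)*(18 - 181) = -91*(-163) = 14833)
S(F) = 4*F
Y(t) = 6/(4 + t)
Y(S(k(1, 0))) + z = 6/(4 + 4*1**2) + 14833 = 6/(4 + 4*1) + 14833 = 6/(4 + 4) + 14833 = 6/8 + 14833 = 6*(1/8) + 14833 = 3/4 + 14833 = 59335/4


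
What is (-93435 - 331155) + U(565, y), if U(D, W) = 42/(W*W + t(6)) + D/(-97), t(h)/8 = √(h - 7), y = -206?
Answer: -9270995331746617/21834871690 - 21*I/112550885 ≈ -4.246e+5 - 1.8658e-7*I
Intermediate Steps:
t(h) = 8*√(-7 + h) (t(h) = 8*√(h - 7) = 8*√(-7 + h))
U(D, W) = 42/(W² + 8*I) - D/97 (U(D, W) = 42/(W*W + 8*√(-7 + 6)) + D/(-97) = 42/(W² + 8*√(-1)) + D*(-1/97) = 42/(W² + 8*I) - D/97)
(-93435 - 331155) + U(565, y) = (-93435 - 331155) + (4074 - 1*565*(-206)² - 8*I*565)/(97*((-206)² + 8*I)) = -424590 + (4074 - 1*565*42436 - 4520*I)/(97*(42436 + 8*I)) = -424590 + ((42436 - 8*I)/1800814160)*(4074 - 23976340 - 4520*I)/97 = -424590 + ((42436 - 8*I)/1800814160)*(-23972266 - 4520*I)/97 = -424590 + (-23972266 - 4520*I)*(42436 - 8*I)/174678973520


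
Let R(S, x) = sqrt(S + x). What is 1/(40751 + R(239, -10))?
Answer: 40751/1660643772 - sqrt(229)/1660643772 ≈ 2.4530e-5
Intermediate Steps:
1/(40751 + R(239, -10)) = 1/(40751 + sqrt(239 - 10)) = 1/(40751 + sqrt(229))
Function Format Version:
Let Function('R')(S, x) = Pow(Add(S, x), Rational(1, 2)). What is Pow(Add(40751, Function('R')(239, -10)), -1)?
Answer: Add(Rational(40751, 1660643772), Mul(Rational(-1, 1660643772), Pow(229, Rational(1, 2)))) ≈ 2.4530e-5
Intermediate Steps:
Pow(Add(40751, Function('R')(239, -10)), -1) = Pow(Add(40751, Pow(Add(239, -10), Rational(1, 2))), -1) = Pow(Add(40751, Pow(229, Rational(1, 2))), -1)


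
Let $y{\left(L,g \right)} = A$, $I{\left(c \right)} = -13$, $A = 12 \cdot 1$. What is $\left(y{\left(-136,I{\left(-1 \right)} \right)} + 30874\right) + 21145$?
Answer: $52031$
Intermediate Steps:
$A = 12$
$y{\left(L,g \right)} = 12$
$\left(y{\left(-136,I{\left(-1 \right)} \right)} + 30874\right) + 21145 = \left(12 + 30874\right) + 21145 = 30886 + 21145 = 52031$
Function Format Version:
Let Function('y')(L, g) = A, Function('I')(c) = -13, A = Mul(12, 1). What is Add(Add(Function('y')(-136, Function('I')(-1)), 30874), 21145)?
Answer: 52031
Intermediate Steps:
A = 12
Function('y')(L, g) = 12
Add(Add(Function('y')(-136, Function('I')(-1)), 30874), 21145) = Add(Add(12, 30874), 21145) = Add(30886, 21145) = 52031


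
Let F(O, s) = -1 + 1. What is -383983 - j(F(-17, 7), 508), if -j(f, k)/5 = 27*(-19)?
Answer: -386548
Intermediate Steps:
F(O, s) = 0
j(f, k) = 2565 (j(f, k) = -135*(-19) = -5*(-513) = 2565)
-383983 - j(F(-17, 7), 508) = -383983 - 1*2565 = -383983 - 2565 = -386548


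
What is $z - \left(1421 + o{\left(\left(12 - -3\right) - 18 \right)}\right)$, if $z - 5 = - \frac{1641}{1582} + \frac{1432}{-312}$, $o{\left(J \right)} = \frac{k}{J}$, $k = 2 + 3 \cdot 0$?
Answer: $- \frac{29223471}{20566} \approx -1421.0$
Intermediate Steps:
$k = 2$ ($k = 2 + 0 = 2$)
$o{\left(J \right)} = \frac{2}{J}$
$z = - \frac{38687}{61698}$ ($z = 5 + \left(- \frac{1641}{1582} + \frac{1432}{-312}\right) = 5 + \left(\left(-1641\right) \frac{1}{1582} + 1432 \left(- \frac{1}{312}\right)\right) = 5 - \frac{347177}{61698} = - \frac{38687}{61698} \approx -0.62704$)
$z - \left(1421 + o{\left(\left(12 - -3\right) - 18 \right)}\right) = - \frac{38687}{61698} - \left(1421 + \frac{2}{\left(12 - -3\right) - 18}\right) = - \frac{38687}{61698} - \left(1421 + \frac{2}{\left(12 + 3\right) - 18}\right) = - \frac{38687}{61698} - \left(1421 + \frac{2}{15 - 18}\right) = - \frac{38687}{61698} - \left(1421 + \frac{2}{-3}\right) = - \frac{38687}{61698} - \left(1421 + 2 \left(- \frac{1}{3}\right)\right) = - \frac{38687}{61698} - \left(1421 - \frac{2}{3}\right) = - \frac{38687}{61698} - \frac{4261}{3} = - \frac{29223471}{20566}$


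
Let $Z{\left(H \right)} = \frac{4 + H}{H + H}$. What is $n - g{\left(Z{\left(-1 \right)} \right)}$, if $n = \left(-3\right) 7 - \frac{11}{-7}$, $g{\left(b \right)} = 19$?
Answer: $- \frac{269}{7} \approx -38.429$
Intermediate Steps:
$Z{\left(H \right)} = \frac{4 + H}{2 H}$
$n = - \frac{136}{7}$ ($n = -21 - - \frac{11}{7} = -21 + \frac{11}{7} = - \frac{136}{7} \approx -19.429$)
$n - g{\left(Z{\left(-1 \right)} \right)} = - \frac{136}{7} - 19 = - \frac{269}{7}$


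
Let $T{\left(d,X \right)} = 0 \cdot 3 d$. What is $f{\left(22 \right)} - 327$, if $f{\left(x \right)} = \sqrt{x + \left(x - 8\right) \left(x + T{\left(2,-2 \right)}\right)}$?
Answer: $-327 + \sqrt{330} \approx -308.83$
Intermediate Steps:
$T{\left(d,X \right)} = 0$ ($T{\left(d,X \right)} = 0 d = 0$)
$f{\left(x \right)} = \sqrt{x + x \left(-8 + x\right)}$ ($f{\left(x \right)} = \sqrt{x + \left(x - 8\right) \left(x + 0\right)} = \sqrt{x + \left(-8 + x\right) x} = \sqrt{x + x \left(-8 + x\right)}$)
$f{\left(22 \right)} - 327 = \sqrt{22 \left(-7 + 22\right)} - 327 = \sqrt{22 \cdot 15} - 327 = \sqrt{330} - 327 = -327 + \sqrt{330}$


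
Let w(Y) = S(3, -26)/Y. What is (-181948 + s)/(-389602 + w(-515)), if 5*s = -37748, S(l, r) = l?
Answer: 97591264/200645033 ≈ 0.48639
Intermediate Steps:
s = -37748/5 (s = (⅕)*(-37748) = -37748/5 ≈ -7549.6)
w(Y) = 3/Y
(-181948 + s)/(-389602 + w(-515)) = (-181948 - 37748/5)/(-389602 + 3/(-515)) = -947488/(5*(-389602 + 3*(-1/515))) = -947488/(5*(-389602 - 3/515)) = -947488/(5*(-200645033/515)) = -947488/5*(-515/200645033) = 97591264/200645033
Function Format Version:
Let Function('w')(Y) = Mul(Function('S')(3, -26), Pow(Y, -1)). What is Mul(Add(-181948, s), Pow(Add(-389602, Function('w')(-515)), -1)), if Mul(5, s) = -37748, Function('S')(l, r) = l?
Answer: Rational(97591264, 200645033) ≈ 0.48639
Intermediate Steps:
s = Rational(-37748, 5) (s = Mul(Rational(1, 5), -37748) = Rational(-37748, 5) ≈ -7549.6)
Function('w')(Y) = Mul(3, Pow(Y, -1))
Mul(Add(-181948, s), Pow(Add(-389602, Function('w')(-515)), -1)) = Mul(Add(-181948, Rational(-37748, 5)), Pow(Add(-389602, Mul(3, Pow(-515, -1))), -1)) = Mul(Rational(-947488, 5), Pow(Add(-389602, Mul(3, Rational(-1, 515))), -1)) = Mul(Rational(-947488, 5), Pow(Add(-389602, Rational(-3, 515)), -1)) = Mul(Rational(-947488, 5), Pow(Rational(-200645033, 515), -1)) = Mul(Rational(-947488, 5), Rational(-515, 200645033)) = Rational(97591264, 200645033)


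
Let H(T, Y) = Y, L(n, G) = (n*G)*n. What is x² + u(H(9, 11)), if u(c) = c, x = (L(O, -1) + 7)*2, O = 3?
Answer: 27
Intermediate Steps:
L(n, G) = G*n² (L(n, G) = (G*n)*n = G*n²)
x = -4 (x = (-1*3² + 7)*2 = (-1*9 + 7)*2 = (-9 + 7)*2 = -2*2 = -4)
x² + u(H(9, 11)) = (-4)² + 11 = 16 + 11 = 27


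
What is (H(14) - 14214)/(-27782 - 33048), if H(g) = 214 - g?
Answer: 91/395 ≈ 0.23038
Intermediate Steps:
(H(14) - 14214)/(-27782 - 33048) = ((214 - 1*14) - 14214)/(-27782 - 33048) = ((214 - 14) - 14214)/(-60830) = (200 - 14214)*(-1/60830) = -14014*(-1/60830) = 91/395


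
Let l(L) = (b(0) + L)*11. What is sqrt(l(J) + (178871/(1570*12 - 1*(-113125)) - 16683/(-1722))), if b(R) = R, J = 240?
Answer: sqrt(15211014442699757290)/75747910 ≈ 51.488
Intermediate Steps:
l(L) = 11*L (l(L) = (0 + L)*11 = L*11 = 11*L)
sqrt(l(J) + (178871/(1570*12 - 1*(-113125)) - 16683/(-1722))) = sqrt(11*240 + (178871/(1570*12 - 1*(-113125)) - 16683/(-1722))) = sqrt(2640 + (178871/(18840 + 113125) - 16683*(-1/1722))) = sqrt(2640 + (178871/131965 + 5561/574)) = sqrt(2640 + 836529319/75747910) = sqrt(200811011719/75747910) = sqrt(15211014442699757290)/75747910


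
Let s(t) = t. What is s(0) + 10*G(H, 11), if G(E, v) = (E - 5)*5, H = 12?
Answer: 350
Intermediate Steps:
G(E, v) = -25 + 5*E (G(E, v) = (-5 + E)*5 = -25 + 5*E)
s(0) + 10*G(H, 11) = 0 + 10*(-25 + 5*12) = 0 + 10*(-25 + 60) = 0 + 10*35 = 0 + 350 = 350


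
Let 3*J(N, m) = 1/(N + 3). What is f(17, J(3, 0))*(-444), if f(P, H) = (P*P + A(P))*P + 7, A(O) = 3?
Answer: -2207124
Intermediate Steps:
J(N, m) = 1/(3*(3 + N)) (J(N, m) = 1/(3*(N + 3)) = 1/(3*(3 + N)))
f(P, H) = 7 + P*(3 + P²) (f(P, H) = (P*P + 3)*P + 7 = (P² + 3)*P + 7 = (3 + P²)*P + 7 = P*(3 + P²) + 7 = 7 + P*(3 + P²))
f(17, J(3, 0))*(-444) = (7 + 17³ + 3*17)*(-444) = (7 + 4913 + 51)*(-444) = 4971*(-444) = -2207124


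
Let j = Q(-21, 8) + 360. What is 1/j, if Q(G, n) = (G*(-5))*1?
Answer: 1/465 ≈ 0.0021505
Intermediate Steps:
Q(G, n) = -5*G (Q(G, n) = -5*G*1 = -5*G)
j = 465 (j = -5*(-21) + 360 = 105 + 360 = 465)
1/j = 1/465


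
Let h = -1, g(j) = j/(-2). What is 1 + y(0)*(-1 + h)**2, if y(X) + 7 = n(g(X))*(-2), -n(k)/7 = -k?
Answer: -27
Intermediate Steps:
g(j) = -j/2 (g(j) = j*(-1/2) = -j/2)
n(k) = 7*k (n(k) = -(-7)*k = 7*k)
y(X) = -7 + 7*X (y(X) = -7 + (7*(-X/2))*(-2) = -7 - 7*X/2*(-2) = -7 + 7*X)
1 + y(0)*(-1 + h)**2 = 1 + (-7 + 7*0)*(-1 - 1)**2 = 1 + (-7 + 0)*(-2)**2 = 1 - 7*4 = 1 - 28 = -27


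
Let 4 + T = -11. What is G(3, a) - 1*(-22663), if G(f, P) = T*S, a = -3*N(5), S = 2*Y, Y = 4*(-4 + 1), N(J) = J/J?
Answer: 23023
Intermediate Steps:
N(J) = 1
Y = -12 (Y = 4*(-3) = -12)
T = -15 (T = -4 - 11 = -15)
S = -24 (S = 2*(-12) = -24)
a = -3 (a = -3*1 = -3)
G(f, P) = 360 (G(f, P) = -15*(-24) = 360)
G(3, a) - 1*(-22663) = 360 - 1*(-22663) = 360 + 22663 = 23023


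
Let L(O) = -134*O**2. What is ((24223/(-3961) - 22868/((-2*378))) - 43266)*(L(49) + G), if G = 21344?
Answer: 190671759847360/14679 ≈ 1.2989e+10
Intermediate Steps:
((24223/(-3961) - 22868/((-2*378))) - 43266)*(L(49) + G) = ((24223/(-3961) - 22868/((-2*378))) - 43266)*(-134*49**2 + 21344) = ((24223*(-1/3961) - 22868/(-756)) - 43266)*(-134*2401 + 21344) = ((-24223/3961 - 22868*(-1/756)) - 43266)*(-321734 + 21344) = ((-24223/3961 + 5717/189) - 43266)*(-300390) = (18066890/748629 - 43266)*(-300390) = -32372115424/748629*(-300390) = 190671759847360/14679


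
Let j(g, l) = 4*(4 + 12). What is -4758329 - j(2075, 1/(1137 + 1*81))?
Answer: -4758393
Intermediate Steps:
j(g, l) = 64 (j(g, l) = 4*16 = 64)
-4758329 - j(2075, 1/(1137 + 1*81)) = -4758329 - 1*64 = -4758329 - 64 = -4758393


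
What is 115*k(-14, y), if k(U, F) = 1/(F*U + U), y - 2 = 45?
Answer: -115/672 ≈ -0.17113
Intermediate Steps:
y = 47 (y = 2 + 45 = 47)
k(U, F) = 1/(U + F*U)
115*k(-14, y) = 115*(1/((-14)*(1 + 47))) = 115*(-1/14/48) = 115*(-1/14*1/48) = 115*(-1/672) = -115/672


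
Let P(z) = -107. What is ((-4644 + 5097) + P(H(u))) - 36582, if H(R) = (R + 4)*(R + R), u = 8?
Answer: -36236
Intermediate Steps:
H(R) = 2*R*(4 + R) (H(R) = (4 + R)*(2*R) = 2*R*(4 + R))
((-4644 + 5097) + P(H(u))) - 36582 = ((-4644 + 5097) - 107) - 36582 = (453 - 107) - 36582 = 346 - 36582 = -36236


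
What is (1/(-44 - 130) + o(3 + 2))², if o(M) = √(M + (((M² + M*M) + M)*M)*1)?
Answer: 8477281/30276 - 2*√70/87 ≈ 279.81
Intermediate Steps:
o(M) = √(M + M*(M + 2*M²)) (o(M) = √(M + (((M² + M²) + M)*M)*1) = √(M + ((2*M² + M)*M)*1) = √(M + ((M + 2*M²)*M)*1) = √(M + (M*(M + 2*M²))*1) = √(M + M*(M + 2*M²)))
(1/(-44 - 130) + o(3 + 2))² = (1/(-44 - 130) + √((3 + 2)*(1 + (3 + 2) + 2*(3 + 2)²)))² = (1/(-174) + √(5*(1 + 5 + 2*5²)))² = (-1/174 + √(5*(1 + 5 + 2*25)))² = (-1/174 + √(5*(1 + 5 + 50)))² = (-1/174 + √(5*56))² = (-1/174 + √280)² = (-1/174 + 2*√70)²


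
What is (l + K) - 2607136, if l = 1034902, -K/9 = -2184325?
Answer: 18086691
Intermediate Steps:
K = 19658925 (K = -9*(-2184325) = 19658925)
(l + K) - 2607136 = (1034902 + 19658925) - 2607136 = 20693827 - 2607136 = 18086691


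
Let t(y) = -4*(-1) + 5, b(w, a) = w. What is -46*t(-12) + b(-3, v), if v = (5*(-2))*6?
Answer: -417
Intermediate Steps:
v = -60 (v = -10*6 = -60)
t(y) = 9 (t(y) = 4 + 5 = 9)
-46*t(-12) + b(-3, v) = -46*9 - 3 = -414 - 3 = -417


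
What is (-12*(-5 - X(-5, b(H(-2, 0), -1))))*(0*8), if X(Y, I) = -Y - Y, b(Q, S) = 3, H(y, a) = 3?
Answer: 0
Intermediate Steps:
X(Y, I) = -2*Y
(-12*(-5 - X(-5, b(H(-2, 0), -1))))*(0*8) = (-12*(-5 - (-2)*(-5)))*(0*8) = -12*(-5 - 1*10)*0 = -12*(-5 - 10)*0 = -12*(-15)*0 = 180*0 = 0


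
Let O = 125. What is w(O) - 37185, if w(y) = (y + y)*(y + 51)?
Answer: 6815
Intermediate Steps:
w(y) = 2*y*(51 + y) (w(y) = (2*y)*(51 + y) = 2*y*(51 + y))
w(O) - 37185 = 2*125*(51 + 125) - 37185 = 2*125*176 - 37185 = 44000 - 37185 = 6815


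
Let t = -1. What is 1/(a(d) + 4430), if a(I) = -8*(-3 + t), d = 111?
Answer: 1/4462 ≈ 0.00022411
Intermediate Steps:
a(I) = 32 (a(I) = -8*(-3 - 1) = -8*(-4) = 32)
1/(a(d) + 4430) = 1/(32 + 4430) = 1/4462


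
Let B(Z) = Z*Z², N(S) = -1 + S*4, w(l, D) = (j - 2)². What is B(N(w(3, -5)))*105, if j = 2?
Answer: -105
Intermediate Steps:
w(l, D) = 0 (w(l, D) = (2 - 2)² = 0² = 0)
N(S) = -1 + 4*S
B(Z) = Z³
B(N(w(3, -5)))*105 = (-1 + 4*0)³*105 = (-1 + 0)³*105 = (-1)³*105 = -1*105 = -105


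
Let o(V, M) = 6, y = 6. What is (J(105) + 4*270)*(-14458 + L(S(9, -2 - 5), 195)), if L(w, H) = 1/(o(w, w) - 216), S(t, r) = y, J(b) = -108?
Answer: -491861322/35 ≈ -1.4053e+7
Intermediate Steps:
S(t, r) = 6
L(w, H) = -1/210 (L(w, H) = 1/(6 - 216) = 1/(-210) = -1/210)
(J(105) + 4*270)*(-14458 + L(S(9, -2 - 5), 195)) = (-108 + 4*270)*(-14458 - 1/210) = (-108 + 1080)*(-3036181/210) = 972*(-3036181/210) = -491861322/35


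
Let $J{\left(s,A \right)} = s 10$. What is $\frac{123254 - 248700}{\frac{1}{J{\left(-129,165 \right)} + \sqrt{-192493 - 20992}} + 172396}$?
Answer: $- \frac{40605382707747020}{55802540769627681} - \frac{125446 i \sqrt{213485}}{55802540769627681} \approx -0.72766 - 1.0387 \cdot 10^{-9} i$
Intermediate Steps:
$J{\left(s,A \right)} = 10 s$
$\frac{123254 - 248700}{\frac{1}{J{\left(-129,165 \right)} + \sqrt{-192493 - 20992}} + 172396} = \frac{123254 - 248700}{\frac{1}{10 \left(-129\right) + \sqrt{-192493 - 20992}} + 172396} = - \frac{125446}{\frac{1}{-1290 + \sqrt{-213485}} + 172396} = - \frac{125446}{\frac{1}{-1290 + i \sqrt{213485}} + 172396} = - \frac{125446}{172396 + \frac{1}{-1290 + i \sqrt{213485}}}$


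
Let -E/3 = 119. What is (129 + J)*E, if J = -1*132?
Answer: 1071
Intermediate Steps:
E = -357 (E = -3*119 = -357)
J = -132
(129 + J)*E = (129 - 132)*(-357) = -3*(-357) = 1071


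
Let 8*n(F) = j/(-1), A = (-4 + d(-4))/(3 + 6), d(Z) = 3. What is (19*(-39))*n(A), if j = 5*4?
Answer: 3705/2 ≈ 1852.5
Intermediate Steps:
j = 20
A = -⅑ (A = (-4 + 3)/(3 + 6) = -1/9 = -1*⅑ = -⅑ ≈ -0.11111)
n(F) = -5/2 (n(F) = (20/(-1))/8 = (20*(-1))/8 = (⅛)*(-20) = -5/2)
(19*(-39))*n(A) = (19*(-39))*(-5/2) = -741*(-5/2) = 3705/2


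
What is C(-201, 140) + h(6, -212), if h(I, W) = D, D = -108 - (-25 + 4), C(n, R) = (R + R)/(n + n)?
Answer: -17627/201 ≈ -87.697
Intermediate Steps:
C(n, R) = R/n (C(n, R) = (2*R)/((2*n)) = (2*R)*(1/(2*n)) = R/n)
D = -87 (D = -108 - 1*(-21) = -108 + 21 = -87)
h(I, W) = -87
C(-201, 140) + h(6, -212) = 140/(-201) - 87 = 140*(-1/201) - 87 = -140/201 - 87 = -17627/201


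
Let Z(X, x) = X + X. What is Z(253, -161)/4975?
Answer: 506/4975 ≈ 0.10171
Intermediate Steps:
Z(X, x) = 2*X
Z(253, -161)/4975 = (2*253)/4975 = 506*(1/4975) = 506/4975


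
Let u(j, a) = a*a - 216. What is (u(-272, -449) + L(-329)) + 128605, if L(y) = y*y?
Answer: 438231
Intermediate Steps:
L(y) = y**2
u(j, a) = -216 + a**2 (u(j, a) = a**2 - 216 = -216 + a**2)
(u(-272, -449) + L(-329)) + 128605 = ((-216 + (-449)**2) + (-329)**2) + 128605 = ((-216 + 201601) + 108241) + 128605 = (201385 + 108241) + 128605 = 309626 + 128605 = 438231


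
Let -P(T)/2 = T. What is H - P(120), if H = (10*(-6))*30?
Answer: -1560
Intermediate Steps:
P(T) = -2*T
H = -1800 (H = -60*30 = -1800)
H - P(120) = -1800 - (-2)*120 = -1800 - 1*(-240) = -1800 + 240 = -1560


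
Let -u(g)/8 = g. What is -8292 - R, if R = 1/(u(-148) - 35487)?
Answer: -284440475/34303 ≈ -8292.0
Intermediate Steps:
u(g) = -8*g
R = -1/34303 (R = 1/(-8*(-148) - 35487) = 1/(1184 - 35487) = 1/(-34303) = -1/34303 ≈ -2.9152e-5)
-8292 - R = -8292 - 1*(-1/34303) = -8292 + 1/34303 = -284440475/34303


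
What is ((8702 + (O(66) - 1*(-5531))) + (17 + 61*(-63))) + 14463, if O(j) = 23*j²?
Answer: 125058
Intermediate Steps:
((8702 + (O(66) - 1*(-5531))) + (17 + 61*(-63))) + 14463 = ((8702 + (23*66² - 1*(-5531))) + (17 + 61*(-63))) + 14463 = ((8702 + (23*4356 + 5531)) + (17 - 3843)) + 14463 = ((8702 + (100188 + 5531)) - 3826) + 14463 = ((8702 + 105719) - 3826) + 14463 = (114421 - 3826) + 14463 = 110595 + 14463 = 125058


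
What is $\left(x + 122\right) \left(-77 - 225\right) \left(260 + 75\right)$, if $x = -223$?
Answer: $10218170$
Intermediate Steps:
$\left(x + 122\right) \left(-77 - 225\right) \left(260 + 75\right) = \left(-223 + 122\right) \left(-77 - 225\right) \left(260 + 75\right) = \left(-101\right) \left(-302\right) 335 = 30502 \cdot 335 = 10218170$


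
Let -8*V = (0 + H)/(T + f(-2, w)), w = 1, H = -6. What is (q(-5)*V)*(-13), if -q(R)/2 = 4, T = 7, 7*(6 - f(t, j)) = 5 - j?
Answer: 182/29 ≈ 6.2759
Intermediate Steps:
f(t, j) = 37/7 + j/7 (f(t, j) = 6 - (5 - j)/7 = 6 + (-5/7 + j/7) = 37/7 + j/7)
V = 7/116 (V = -(0 - 6)/(8*(7 + (37/7 + (1/7)*1))) = -(-3)/(4*(7 + (37/7 + 1/7))) = -(-3)/(4*(7 + 38/7)) = -(-3)/(4*87/7) = -(-3)*7/(4*87) = -1/8*(-14/29) = 7/116 ≈ 0.060345)
q(R) = -8 (q(R) = -2*4 = -8)
(q(-5)*V)*(-13) = -8*7/116*(-13) = -14/29*(-13) = 182/29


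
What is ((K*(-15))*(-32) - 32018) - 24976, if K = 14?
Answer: -50274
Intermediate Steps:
((K*(-15))*(-32) - 32018) - 24976 = ((14*(-15))*(-32) - 32018) - 24976 = (-210*(-32) - 32018) - 24976 = (6720 - 32018) - 24976 = -25298 - 24976 = -50274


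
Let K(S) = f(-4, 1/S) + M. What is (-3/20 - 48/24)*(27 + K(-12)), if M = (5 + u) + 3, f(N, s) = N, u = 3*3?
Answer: -86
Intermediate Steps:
u = 9
M = 17 (M = (5 + 9) + 3 = 14 + 3 = 17)
K(S) = 13 (K(S) = -4 + 17 = 13)
(-3/20 - 48/24)*(27 + K(-12)) = (-3/20 - 48/24)*(27 + 13) = (-3*1/20 - 48*1/24)*40 = (-3/20 - 2)*40 = -43/20*40 = -86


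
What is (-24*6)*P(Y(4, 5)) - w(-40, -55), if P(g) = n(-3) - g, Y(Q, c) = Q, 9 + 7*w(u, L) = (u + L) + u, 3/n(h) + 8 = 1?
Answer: 4608/7 ≈ 658.29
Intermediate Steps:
n(h) = -3/7 (n(h) = 3/(-8 + 1) = 3/(-7) = 3*(-⅐) = -3/7)
w(u, L) = -9/7 + L/7 + 2*u/7 (w(u, L) = -9/7 + ((u + L) + u)/7 = -9/7 + ((L + u) + u)/7 = -9/7 + (L + 2*u)/7 = -9/7 + (L/7 + 2*u/7) = -9/7 + L/7 + 2*u/7)
P(g) = -3/7 - g
(-24*6)*P(Y(4, 5)) - w(-40, -55) = (-24*6)*(-3/7 - 1*4) - (-9/7 + (⅐)*(-55) + (2/7)*(-40)) = -144*(-3/7 - 4) - (-9/7 - 55/7 - 80/7) = -144*(-31/7) - 1*(-144/7) = 4464/7 + 144/7 = 4608/7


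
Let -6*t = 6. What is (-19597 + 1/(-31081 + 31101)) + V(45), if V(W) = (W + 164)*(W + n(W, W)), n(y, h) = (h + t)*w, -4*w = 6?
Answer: -479719/20 ≈ -23986.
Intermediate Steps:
t = -1 (t = -⅙*6 = -1)
w = -3/2 (w = -¼*6 = -3/2 ≈ -1.5000)
n(y, h) = 3/2 - 3*h/2 (n(y, h) = (h - 1)*(-3/2) = (-1 + h)*(-3/2) = 3/2 - 3*h/2)
V(W) = (164 + W)*(3/2 - W/2) (V(W) = (W + 164)*(W + (3/2 - 3*W/2)) = (164 + W)*(3/2 - W/2))
(-19597 + 1/(-31081 + 31101)) + V(45) = (-19597 + 1/(-31081 + 31101)) + (246 - 161/2*45 - ½*45²) = (-19597 + 1/20) + (246 - 7245/2 - ½*2025) = (-19597 + 1/20) + (246 - 7245/2 - 2025/2) = -391939/20 - 4389 = -479719/20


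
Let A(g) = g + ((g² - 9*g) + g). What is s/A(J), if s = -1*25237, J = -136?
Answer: -25237/19448 ≈ -1.2977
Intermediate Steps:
A(g) = g² - 7*g (A(g) = g + (g² - 8*g) = g² - 7*g)
s = -25237
s/A(J) = -25237*(-1/(136*(-7 - 136))) = -25237/((-136*(-143))) = -25237/19448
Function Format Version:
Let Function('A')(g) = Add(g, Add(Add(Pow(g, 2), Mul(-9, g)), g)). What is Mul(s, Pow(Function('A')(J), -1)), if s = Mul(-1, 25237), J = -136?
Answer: Rational(-25237, 19448) ≈ -1.2977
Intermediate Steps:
Function('A')(g) = Add(Pow(g, 2), Mul(-7, g)) (Function('A')(g) = Add(g, Add(Pow(g, 2), Mul(-8, g))) = Add(Pow(g, 2), Mul(-7, g)))
s = -25237
Mul(s, Pow(Function('A')(J), -1)) = Mul(-25237, Pow(Mul(-136, Add(-7, -136)), -1)) = Mul(-25237, Pow(Mul(-136, -143), -1)) = Mul(-25237, Pow(19448, -1)) = Mul(-25237, Rational(1, 19448)) = Rational(-25237, 19448)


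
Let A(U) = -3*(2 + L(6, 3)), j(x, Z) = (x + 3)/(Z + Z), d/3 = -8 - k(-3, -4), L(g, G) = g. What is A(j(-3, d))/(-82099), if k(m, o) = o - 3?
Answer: 24/82099 ≈ 0.00029233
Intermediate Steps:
k(m, o) = -3 + o
d = -3 (d = 3*(-8 - (-3 - 4)) = 3*(-8 - 1*(-7)) = 3*(-8 + 7) = 3*(-1) = -3)
j(x, Z) = (3 + x)/(2*Z) (j(x, Z) = (3 + x)/((2*Z)) = (3 + x)*(1/(2*Z)) = (3 + x)/(2*Z))
A(U) = -24 (A(U) = -3*(2 + 6) = -3*8 = -24)
A(j(-3, d))/(-82099) = -24/(-82099) = -24*(-1/82099) = 24/82099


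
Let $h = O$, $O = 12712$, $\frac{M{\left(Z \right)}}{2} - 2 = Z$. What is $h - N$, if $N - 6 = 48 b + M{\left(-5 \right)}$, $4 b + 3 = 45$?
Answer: $12208$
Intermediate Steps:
$b = \frac{21}{2}$ ($b = - \frac{3}{4} + \frac{1}{4} \cdot 45 = - \frac{3}{4} + \frac{45}{4} = \frac{21}{2} \approx 10.5$)
$M{\left(Z \right)} = 4 + 2 Z$
$N = 504$ ($N = 6 + \left(48 \cdot \frac{21}{2} + \left(4 + 2 \left(-5\right)\right)\right) = 6 + \left(504 + \left(4 - 10\right)\right) = 6 + \left(504 - 6\right) = 6 + 498 = 504$)
$h = 12712$
$h - N = 12712 - 504 = 12208$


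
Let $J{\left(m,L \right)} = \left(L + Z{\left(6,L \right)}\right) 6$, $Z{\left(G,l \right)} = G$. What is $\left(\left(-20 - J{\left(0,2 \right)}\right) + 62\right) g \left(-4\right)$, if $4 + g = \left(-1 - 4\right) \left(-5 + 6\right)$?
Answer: $-216$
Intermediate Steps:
$g = -9$ ($g = -4 + \left(-1 - 4\right) \left(-5 + 6\right) = -4 - 5 = -9$)
$J{\left(m,L \right)} = 36 + 6 L$ ($J{\left(m,L \right)} = \left(L + 6\right) 6 = \left(6 + L\right) 6 = 36 + 6 L$)
$\left(\left(-20 - J{\left(0,2 \right)}\right) + 62\right) g \left(-4\right) = \left(\left(-20 - \left(36 + 6 \cdot 2\right)\right) + 62\right) \left(\left(-9\right) \left(-4\right)\right) = \left(\left(-20 - \left(36 + 12\right)\right) + 62\right) 36 = \left(\left(-20 - 48\right) + 62\right) 36 = \left(-68 + 62\right) 36 = \left(-6\right) 36 = -216$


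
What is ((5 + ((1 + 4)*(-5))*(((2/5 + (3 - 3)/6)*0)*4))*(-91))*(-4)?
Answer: 1820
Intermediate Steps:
((5 + ((1 + 4)*(-5))*(((2/5 + (3 - 3)/6)*0)*4))*(-91))*(-4) = ((5 + (5*(-5))*(((2*(1/5) + 0*(1/6))*0)*4))*(-91))*(-4) = ((5 - 25*(2/5 + 0)*0*4)*(-91))*(-4) = ((5 - 25*(2/5)*0*4)*(-91))*(-4) = ((5 - 0*4)*(-91))*(-4) = ((5 - 25*0)*(-91))*(-4) = ((5 + 0)*(-91))*(-4) = (5*(-91))*(-4) = -455*(-4) = 1820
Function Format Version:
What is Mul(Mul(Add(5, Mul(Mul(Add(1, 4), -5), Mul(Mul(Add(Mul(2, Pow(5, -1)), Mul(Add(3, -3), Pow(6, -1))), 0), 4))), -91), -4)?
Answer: 1820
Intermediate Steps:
Mul(Mul(Add(5, Mul(Mul(Add(1, 4), -5), Mul(Mul(Add(Mul(2, Pow(5, -1)), Mul(Add(3, -3), Pow(6, -1))), 0), 4))), -91), -4) = Mul(Mul(Add(5, Mul(Mul(5, -5), Mul(Mul(Add(Mul(2, Rational(1, 5)), Mul(0, Rational(1, 6))), 0), 4))), -91), -4) = Mul(Mul(Add(5, Mul(-25, Mul(Mul(Add(Rational(2, 5), 0), 0), 4))), -91), -4) = Mul(Mul(Add(5, Mul(-25, Mul(Mul(Rational(2, 5), 0), 4))), -91), -4) = Mul(Mul(Add(5, Mul(-25, Mul(0, 4))), -91), -4) = Mul(Mul(Add(5, Mul(-25, 0)), -91), -4) = Mul(Mul(Add(5, 0), -91), -4) = Mul(Mul(5, -91), -4) = Mul(-455, -4) = 1820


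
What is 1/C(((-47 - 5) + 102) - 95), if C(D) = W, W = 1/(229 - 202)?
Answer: 27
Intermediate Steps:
W = 1/27 ≈ 0.037037
C(D) = 1/27
1/C(((-47 - 5) + 102) - 95) = 1/(1/27) = 27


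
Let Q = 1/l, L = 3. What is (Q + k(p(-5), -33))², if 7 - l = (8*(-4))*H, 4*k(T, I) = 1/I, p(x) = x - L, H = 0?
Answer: 15625/853776 ≈ 0.018301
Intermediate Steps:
p(x) = -3 + x (p(x) = x - 1*3 = x - 3 = -3 + x)
k(T, I) = 1/(4*I)
l = 7 (l = 7 - 8*(-4)*0 = 7 - (-32)*0 = 7 - 1*0 = 7 + 0 = 7)
Q = ⅐ (Q = 1/7 = ⅐ ≈ 0.14286)
(Q + k(p(-5), -33))² = (⅐ + (¼)/(-33))² = (⅐ + (¼)*(-1/33))² = (⅐ - 1/132)² = (125/924)² = 15625/853776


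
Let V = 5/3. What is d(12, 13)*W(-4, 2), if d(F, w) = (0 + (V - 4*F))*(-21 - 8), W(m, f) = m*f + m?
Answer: -16124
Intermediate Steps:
V = 5/3 (V = 5*(1/3) = 5/3 ≈ 1.6667)
W(m, f) = m + f*m (W(m, f) = f*m + m = m + f*m)
d(F, w) = -145/3 + 116*F (d(F, w) = (0 + (5/3 - 4*F))*(-21 - 8) = (5/3 - 4*F)*(-29) = -145/3 + 116*F)
d(12, 13)*W(-4, 2) = (-145/3 + 116*12)*(-4*(1 + 2)) = (-145/3 + 1392)*(-4*3) = (4031/3)*(-12) = -16124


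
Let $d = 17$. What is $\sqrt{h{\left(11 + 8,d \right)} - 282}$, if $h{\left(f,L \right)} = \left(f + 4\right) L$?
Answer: $\sqrt{109} \approx 10.44$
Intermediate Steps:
$h{\left(f,L \right)} = L \left(4 + f\right)$ ($h{\left(f,L \right)} = \left(4 + f\right) L = L \left(4 + f\right)$)
$\sqrt{h{\left(11 + 8,d \right)} - 282} = \sqrt{17 \left(4 + \left(11 + 8\right)\right) - 282} = \sqrt{17 \left(4 + 19\right) - 282} = \sqrt{17 \cdot 23 - 282} = \sqrt{391 - 282} = \sqrt{109}$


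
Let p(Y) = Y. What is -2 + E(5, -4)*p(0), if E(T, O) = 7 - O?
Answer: -2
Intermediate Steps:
-2 + E(5, -4)*p(0) = -2 + (7 - 1*(-4))*0 = -2 + (7 + 4)*0 = -2 + 11*0 = -2 + 0 = -2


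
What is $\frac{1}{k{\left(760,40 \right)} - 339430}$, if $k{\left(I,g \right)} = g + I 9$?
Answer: $- \frac{1}{332550} \approx -3.0071 \cdot 10^{-6}$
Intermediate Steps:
$k{\left(I,g \right)} = g + 9 I$
$\frac{1}{k{\left(760,40 \right)} - 339430} = \frac{1}{\left(40 + 9 \cdot 760\right) - 339430} = \frac{1}{\left(40 + 6840\right) - 339430} = \frac{1}{6880 - 339430} = \frac{1}{-332550} = - \frac{1}{332550}$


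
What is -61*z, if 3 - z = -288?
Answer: -17751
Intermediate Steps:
z = 291 (z = 3 - 1*(-288) = 3 + 288 = 291)
-61*z = -61*291 = -17751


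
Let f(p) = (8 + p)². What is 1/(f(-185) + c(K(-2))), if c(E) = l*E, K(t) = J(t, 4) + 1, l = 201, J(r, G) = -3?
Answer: 1/30927 ≈ 3.2334e-5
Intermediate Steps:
K(t) = -2 (K(t) = -3 + 1 = -2)
c(E) = 201*E
1/(f(-185) + c(K(-2))) = 1/((8 - 185)² + 201*(-2)) = 1/((-177)² - 402) = 1/(31329 - 402) = 1/30927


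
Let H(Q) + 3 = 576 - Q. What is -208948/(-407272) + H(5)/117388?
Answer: 1547457395/2988052846 ≈ 0.51788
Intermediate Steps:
H(Q) = 573 - Q (H(Q) = -3 + (576 - Q) = 573 - Q)
-208948/(-407272) + H(5)/117388 = -208948/(-407272) + (573 - 1*5)/117388 = -208948*(-1/407272) + (573 - 5)*(1/117388) = 52237/101818 + 568*(1/117388) = 52237/101818 + 142/29347 = 1547457395/2988052846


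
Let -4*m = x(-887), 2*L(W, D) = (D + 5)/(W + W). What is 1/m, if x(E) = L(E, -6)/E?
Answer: 12588304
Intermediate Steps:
L(W, D) = (5 + D)/(4*W) (L(W, D) = ((D + 5)/(W + W))/2 = ((5 + D)/((2*W)))/2 = ((5 + D)*(1/(2*W)))/2 = ((5 + D)/(2*W))/2 = (5 + D)/(4*W))
x(E) = -1/(4*E²) (x(E) = ((5 - 6)/(4*E))/E = ((¼)*(-1)/E)/E = (-1/(4*E))/E = -1/(4*E²))
m = 1/12588304 (m = -(-1)/(16*(-887)²) = -(-1)/(16*786769) = -¼*(-1/3147076) = 1/12588304 ≈ 7.9439e-8)
1/m = 1/(1/12588304) = 12588304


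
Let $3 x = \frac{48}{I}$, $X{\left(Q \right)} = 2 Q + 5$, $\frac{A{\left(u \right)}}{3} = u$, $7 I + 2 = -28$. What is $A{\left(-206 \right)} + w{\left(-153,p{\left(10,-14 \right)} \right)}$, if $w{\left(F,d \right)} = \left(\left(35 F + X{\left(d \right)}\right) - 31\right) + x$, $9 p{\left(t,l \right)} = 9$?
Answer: $- \frac{90011}{15} \approx -6000.7$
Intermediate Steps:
$I = - \frac{30}{7}$ ($I = - \frac{2}{7} + \frac{1}{7} \left(-28\right) = - \frac{2}{7} - 4 = - \frac{30}{7} \approx -4.2857$)
$p{\left(t,l \right)} = 1$ ($p{\left(t,l \right)} = \frac{1}{9} \cdot 9 = 1$)
$A{\left(u \right)} = 3 u$
$X{\left(Q \right)} = 5 + 2 Q$
$x = - \frac{56}{15}$ ($x = \frac{48 \frac{1}{- \frac{30}{7}}}{3} = \frac{48 \left(- \frac{7}{30}\right)}{3} = \frac{1}{3} \left(- \frac{56}{5}\right) = - \frac{56}{15} \approx -3.7333$)
$w{\left(F,d \right)} = - \frac{446}{15} + 2 d + 35 F$ ($w{\left(F,d \right)} = \left(\left(35 F + \left(5 + 2 d\right)\right) - 31\right) - \frac{56}{15} = \left(\left(5 + 2 d + 35 F\right) - 31\right) - \frac{56}{15} = \left(-26 + 2 d + 35 F\right) - \frac{56}{15} = - \frac{446}{15} + 2 d + 35 F$)
$A{\left(-206 \right)} + w{\left(-153,p{\left(10,-14 \right)} \right)} = 3 \left(-206\right) + \left(- \frac{446}{15} + 2 \cdot 1 + 35 \left(-153\right)\right) = -618 - \frac{80741}{15} = - \frac{90011}{15}$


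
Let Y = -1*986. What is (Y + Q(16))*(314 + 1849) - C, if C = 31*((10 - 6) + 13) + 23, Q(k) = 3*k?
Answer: -2029444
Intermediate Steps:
Y = -986
C = 550 (C = 31*(4 + 13) + 23 = 31*17 + 23 = 527 + 23 = 550)
(Y + Q(16))*(314 + 1849) - C = (-986 + 3*16)*(314 + 1849) - 1*550 = (-986 + 48)*2163 - 550 = -938*2163 - 550 = -2028894 - 550 = -2029444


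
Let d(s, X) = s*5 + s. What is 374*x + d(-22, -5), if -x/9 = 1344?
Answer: -4524036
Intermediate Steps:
d(s, X) = 6*s (d(s, X) = 5*s + s = 6*s)
x = -12096 (x = -9*1344 = -12096)
374*x + d(-22, -5) = 374*(-12096) + 6*(-22) = -4523904 - 132 = -4524036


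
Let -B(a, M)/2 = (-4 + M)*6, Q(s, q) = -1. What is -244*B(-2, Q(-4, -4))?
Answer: -14640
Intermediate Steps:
B(a, M) = 48 - 12*M (B(a, M) = -2*(-4 + M)*6 = -2*(-24 + 6*M) = 48 - 12*M)
-244*B(-2, Q(-4, -4)) = -244*(48 - 12*(-1)) = -244*(48 + 12) = -244*60 = -14640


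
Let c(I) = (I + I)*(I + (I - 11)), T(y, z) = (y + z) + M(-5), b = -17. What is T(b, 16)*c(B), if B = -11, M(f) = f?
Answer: -4356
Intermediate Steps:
T(y, z) = -5 + y + z (T(y, z) = (y + z) - 5 = -5 + y + z)
c(I) = 2*I*(-11 + 2*I) (c(I) = (2*I)*(I + (-11 + I)) = (2*I)*(-11 + 2*I) = 2*I*(-11 + 2*I))
T(b, 16)*c(B) = (-5 - 17 + 16)*(2*(-11)*(-11 + 2*(-11))) = -12*(-11)*(-11 - 22) = -12*(-11)*(-33) = -6*726 = -4356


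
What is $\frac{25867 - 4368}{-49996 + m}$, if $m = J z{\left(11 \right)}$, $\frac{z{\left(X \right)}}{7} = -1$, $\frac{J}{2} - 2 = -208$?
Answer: $- \frac{21499}{47112} \approx -0.45634$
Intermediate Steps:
$J = -412$ ($J = 4 + 2 \left(-208\right) = 4 - 416 = -412$)
$z{\left(X \right)} = -7$ ($z{\left(X \right)} = 7 \left(-1\right) = -7$)
$m = 2884$ ($m = \left(-412\right) \left(-7\right) = 2884$)
$\frac{25867 - 4368}{-49996 + m} = \frac{25867 - 4368}{-49996 + 2884} = \frac{21499}{-47112} = 21499 \left(- \frac{1}{47112}\right) = - \frac{21499}{47112}$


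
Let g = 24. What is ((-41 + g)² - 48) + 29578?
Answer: 29819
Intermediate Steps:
((-41 + g)² - 48) + 29578 = ((-41 + 24)² - 48) + 29578 = ((-17)² - 48) + 29578 = (289 - 48) + 29578 = 241 + 29578 = 29819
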